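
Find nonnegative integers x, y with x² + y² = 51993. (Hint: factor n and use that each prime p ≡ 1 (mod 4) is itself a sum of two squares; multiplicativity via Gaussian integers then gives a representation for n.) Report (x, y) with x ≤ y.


Step 1: Factor n = 51993 = 3^2 · 53 · 109.
Step 2: Check the mod-4 condition on each prime factor: 3 ≡ 3 (mod 4), exponent 2 (must be even); 53 ≡ 1 (mod 4), exponent 1; 109 ≡ 1 (mod 4), exponent 1.
All primes ≡ 3 (mod 4) appear to even exponent (or don't appear), so by the two-squares theorem n IS expressible as a sum of two squares.
Step 3: Build a representation. Group n = k² · m with k = 3 and m = 53 · 109 = 5777 (a product of primes ≡ 1 (mod 4)); a representation of m scales to one of n via (k·x)² + (k·y)² = k²(x² + y²). Each prime p ≡ 1 (mod 4) is itself a sum of two squares; find a² by testing p − a² for a perfect square:
  53: 53 − 1² = 52, 53 − 2² = 49 = 7² ⇒ 53 = 2² + 7².
  109: 109 − 1² = 108, 109 − 2² = 105, 109 − 3² = 100 = 10² ⇒ 109 = 3² + 10².
  Combine using the Brahmagupta–Fibonacci identity (a² + b²)(c² + d²) = (ac − bd)² + (ad + bc)² = (ac + bd)² + (ad − bc)²:
  53 · 109 = 5777: from (2² + 7²)(3² + 10²), take (2·3 − 7·10, 2·10 + 7·3) = (6 − 70, 20 + 21) = (-64, 41); dropping signs (only squares matter) gives (64, 41); check 64² + 41² = 4096 + 1681 = 5777 ✓.
  Scale by k = 3: (3·64, 3·41) = (192, 123).
Step 4: Order so x ≤ y and verify: 123² + 192² = 15129 + 36864 = 51993 = n. ✓

n = 51993 = 123² + 192² (one valid representation with x ≤ y).


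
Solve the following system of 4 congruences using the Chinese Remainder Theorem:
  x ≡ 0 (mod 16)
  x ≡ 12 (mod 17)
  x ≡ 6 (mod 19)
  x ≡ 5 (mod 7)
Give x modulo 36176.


Product of moduli M = 16 · 17 · 19 · 7 = 36176.
Merge one congruence at a time:
  Start: x ≡ 0 (mod 16).
  Combine with x ≡ 12 (mod 17); new modulus lcm = 272.
    Write x = 0 + 16·t and substitute into x ≡ 12 (mod 17): 16·t ≡ 12 − 0 = 12 (mod 17).
    The inverse of 16 mod 17 is 16 (since 16·16 = 256 = 15·17 + 1), so t ≡ 16·12 = 192 ≡ 5 (mod 17).
    Then x = 0 + 16·5 = 80, valid modulo lcm(16, 17) = 272: x ≡ 80 (mod 272).
  Combine with x ≡ 6 (mod 19); new modulus lcm = 5168.
    Write x = 80 + 272·t and substitute into x ≡ 6 (mod 19): 272·t ≡ 6 − 80 = -74 (mod 19).
    Reduce coefficients mod 19: 6·t ≡ 2 (mod 19).
    The inverse of 6 mod 19 is 16 (since 6·16 = 96 = 5·19 + 1), so t ≡ 16·2 = 32 ≡ 13 (mod 19).
    Then x = 80 + 272·13 = 3616, valid modulo lcm(272, 19) = 5168: x ≡ 3616 (mod 5168).
  Combine with x ≡ 5 (mod 7); new modulus lcm = 36176.
    Write x = 3616 + 5168·t and substitute into x ≡ 5 (mod 7): 5168·t ≡ 5 − 3616 = -3611 (mod 7).
    Reduce coefficients mod 7: 2·t ≡ 1 (mod 7).
    The inverse of 2 mod 7 is 4 (since 2·4 = 8 = 1·7 + 1), so t ≡ 4·1 = 4 ≡ 4 (mod 7).
    Then x = 3616 + 5168·4 = 24288, valid modulo lcm(5168, 7) = 36176: x ≡ 24288 (mod 36176).
Verify against each original: 24288 mod 16 = 0, 24288 mod 17 = 12, 24288 mod 19 = 6, 24288 mod 7 = 5.

x ≡ 24288 (mod 36176).


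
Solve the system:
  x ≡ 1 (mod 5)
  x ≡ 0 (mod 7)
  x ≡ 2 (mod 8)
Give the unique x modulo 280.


Moduli 5, 7, 8 are pairwise coprime; by CRT there is a unique solution modulo M = 5 · 7 · 8 = 280.
Solve pairwise, accumulating the modulus:
  Start with x ≡ 1 (mod 5).
  Combine with x ≡ 0 (mod 7): since gcd(5, 7) = 1, we get a unique residue mod 35.
    Write x = 1 + 5·t and substitute into x ≡ 0 (mod 7): 5·t ≡ 0 − 1 = -1 (mod 7).
    Reduce coefficients mod 7: 5·t ≡ 6 (mod 7).
    The inverse of 5 mod 7 is 3 (since 5·3 = 15 = 2·7 + 1), so t ≡ 3·6 = 18 ≡ 4 (mod 7).
    Then x = 1 + 5·4 = 21, valid modulo lcm(5, 7) = 35: x ≡ 21 (mod 35).
  Combine with x ≡ 2 (mod 8): since gcd(35, 8) = 1, we get a unique residue mod 280.
    Write x = 21 + 35·t and substitute into x ≡ 2 (mod 8): 35·t ≡ 2 − 21 = -19 (mod 8).
    Reduce coefficients mod 8: 3·t ≡ 5 (mod 8).
    The inverse of 3 mod 8 is 3 (since 3·3 = 9 = 1·8 + 1), so t ≡ 3·5 = 15 ≡ 7 (mod 8).
    Then x = 21 + 35·7 = 266, valid modulo lcm(35, 8) = 280: x ≡ 266 (mod 280).
Verify: 266 mod 5 = 1 ✓, 266 mod 7 = 0 ✓, 266 mod 8 = 2 ✓.

x ≡ 266 (mod 280).


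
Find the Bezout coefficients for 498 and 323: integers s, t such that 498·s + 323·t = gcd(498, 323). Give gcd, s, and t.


Euclidean algorithm on (498, 323) — divide until remainder is 0:
  498 = 1 · 323 + 175
  323 = 1 · 175 + 148
  175 = 1 · 148 + 27
  148 = 5 · 27 + 13
  27 = 2 · 13 + 1
  13 = 13 · 1 + 0
gcd(498, 323) = 1.
Track Bezout coefficients alongside the remainders: start with r₀ = 498 = a·1 + b·0 (s = 1, t = 0) and r₁ = 323 = a·0 + b·1 (s = 0, t = 1); each new remainder r_{k+1} = r_{k-1} − q_k·r_k inherits s_{k+1} = s_{k-1} − q_k·s_k, t_{k+1} = t_{k-1} − q_k·t_k, so r_k = a·s_k + b·t_k at every step:
  q = 1: r = 175, s = 1 − 1·0 = 1, t = 0 − 1·1 = -1  (check: 498·1 + 323·(-1) = 175)
  q = 1: r = 148, s = 0 − 1·1 = -1, t = 1 − 1·(-1) = 2  (check: 498·(-1) + 323·2 = 148)
  q = 1: r = 27, s = 1 − 1·(-1) = 2, t = -1 − 1·2 = -3  (check: 498·2 + 323·(-3) = 27)
  q = 5: r = 13, s = -1 − 5·2 = -11, t = 2 − 5·(-3) = 17  (check: 498·(-11) + 323·17 = 13)
  q = 2: r = 1, s = 2 − 2·(-11) = 24, t = -3 − 2·17 = -37  (check: 498·24 + 323·(-37) = 1)
The row with r = 1 (the gcd) gives the Bezout coefficients s = 24, t = -37.
Result: 498 · (24) + 323 · (-37) = 1.

gcd(498, 323) = 1; s = 24, t = -37 (check: 498·24 + 323·(-37) = 1).


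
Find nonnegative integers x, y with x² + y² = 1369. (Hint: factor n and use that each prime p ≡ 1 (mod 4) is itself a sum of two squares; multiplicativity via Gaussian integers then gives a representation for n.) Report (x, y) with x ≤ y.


Step 1: Factor n = 1369 = 37^2.
Step 2: Check the mod-4 condition on each prime factor: 37 ≡ 1 (mod 4), exponent 2.
All primes ≡ 3 (mod 4) appear to even exponent (or don't appear), so by the two-squares theorem n IS expressible as a sum of two squares.
Step 3: Build a representation. Here n = 37 · 37 is a product of primes ≡ 1 (mod 4). Each prime p ≡ 1 (mod 4) is itself a sum of two squares; find a² by testing p − a² for a perfect square:
  37: 37 − 1² = 36 = 6² ⇒ 37 = 1² + 6².
  Combine using the Brahmagupta–Fibonacci identity (a² + b²)(c² + d²) = (ac − bd)² + (ad + bc)² = (ac + bd)² + (ad − bc)²:
  37 · 37 = 1369: from (1² + 6²)(1² + 6²), take (1·1 − 6·6, 1·6 + 6·1) = (1 − 36, 6 + 6) = (-35, 12); dropping signs (only squares matter) gives (35, 12); check 35² + 12² = 1225 + 144 = 1369 ✓.
Step 4: Order so x ≤ y and verify: 12² + 35² = 144 + 1225 = 1369 = n. ✓

n = 1369 = 12² + 35² (one valid representation with x ≤ y).


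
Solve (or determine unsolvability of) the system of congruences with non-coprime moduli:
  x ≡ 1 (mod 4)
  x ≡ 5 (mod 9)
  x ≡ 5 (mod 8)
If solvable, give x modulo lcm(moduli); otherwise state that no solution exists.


Moduli 4, 9, 8 are not pairwise coprime, so CRT works modulo lcm(m_i) when all pairwise compatibility conditions hold.
Pairwise compatibility: gcd(m_i, m_j) must divide a_i - a_j for every pair.
Merge one congruence at a time:
  Start: x ≡ 1 (mod 4).
  Combine with x ≡ 5 (mod 9): gcd(4, 9) = 1; 5 - 1 = 4, which IS divisible by 1, so compatible.
    Write x = 1 + 4·t and substitute into x ≡ 5 (mod 9): 4·t ≡ 5 − 1 = 4 (mod 9).
    The inverse of 4 mod 9 is 7 (since 4·7 = 28 = 3·9 + 1), so t ≡ 7·4 = 28 ≡ 1 (mod 9).
    Then x = 1 + 4·1 = 5, valid modulo lcm(4, 9) = 36: x ≡ 5 (mod 36).
  Combine with x ≡ 5 (mod 8): gcd(36, 8) = 4; 5 - 5 = 0, which IS divisible by 4, so compatible.
    Write x = 5 + 36·t and substitute into x ≡ 5 (mod 8): 36·t ≡ 5 − 5 = 0 (mod 8).
    Divide the congruence (and modulus) by g = 4: 9·t ≡ 0 (mod 2).
    Reduce coefficients mod 2: 1·t ≡ 0 (mod 2).
    So t ≡ 0 (mod 2).
    Then x = 5 + 36·0 = 5, valid modulo lcm(36, 8) = 72: x ≡ 5 (mod 72).
Verify: 5 mod 4 = 1, 5 mod 9 = 5, 5 mod 8 = 5.

x ≡ 5 (mod 72).


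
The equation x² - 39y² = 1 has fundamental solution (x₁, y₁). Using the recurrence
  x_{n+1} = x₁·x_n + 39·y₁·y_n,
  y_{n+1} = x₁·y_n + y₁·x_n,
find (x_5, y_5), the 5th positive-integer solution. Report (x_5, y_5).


Step 1: Find the fundamental solution (x₁, y₁) of x² - 39y² = 1.
  Expand √39 as a continued fraction. a₀ = ⌊√39⌋ = 6; iterate m_{k+1} = d_k·a_k − m_k, d_{k+1} = (39 − m_{k+1}²)/d_k, a_{k+1} = ⌊(a₀ + m_{k+1})/d_{k+1}⌋ (starting m₀ = 0, d₀ = 1), with convergents p_k = a_k·p_{k-1} + p_{k-2}, q_k = a_k·q_{k-1} + q_{k-2} (p₋₁ = 1, q₋₁ = 0):
  k = 0: a₀ = 6; p₀/q₀ = 6/1; p₀² − 39·q₀² = 36 − 39 = -3.
  k = 1: m = 6, d = 3, a = ⌊(6 + 6)/3⌋ = 4; p/q = (4·6 + 1)/(4·1 + 0) = 25/4; p² − 39·q² = 625 − 624 = 1.
  The first convergent with p² − 39·q² = 1 gives the fundamental solution (x₁, y₁) = (25, 4).
Step 2: Apply the recurrence (x_{n+1}, y_{n+1}) = (x₁x_n + 39y₁y_n, x₁y_n + y₁x_n) repeatedly.
  From (x_1, y_1) = (25, 4): x_2 = 25·25 + 39·4·4 = 1249; y_2 = 25·4 + 4·25 = 200.
  From (x_2, y_2) = (1249, 200): x_3 = 25·1249 + 39·4·200 = 62425; y_3 = 25·200 + 4·1249 = 9996.
  From (x_3, y_3) = (62425, 9996): x_4 = 25·62425 + 39·4·9996 = 3120001; y_4 = 25·9996 + 4·62425 = 499600.
  From (x_4, y_4) = (3120001, 499600): x_5 = 25·3120001 + 39·4·499600 = 155937625; y_5 = 25·499600 + 4·3120001 = 24970004.
Step 3: Verify x_5² - 39·y_5² = 24316542890640625 - 24316542890640624 = 1 (should be 1). ✓

(x_1, y_1) = (25, 4); (x_5, y_5) = (155937625, 24970004).


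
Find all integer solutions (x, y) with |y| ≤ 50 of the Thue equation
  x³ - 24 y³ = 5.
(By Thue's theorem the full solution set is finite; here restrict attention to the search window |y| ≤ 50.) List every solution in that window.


The equation is x³ - 24y³ = 5. For fixed y, x³ = 24·y³ + 5, so a solution requires the RHS to be a perfect cube.
Strategy: iterate y from -50 to 50, compute RHS = 24·y³ + 5, and check whether it is a (positive or negative) perfect cube.
Check small values of y:
  y = 0: RHS = 5 is not a perfect cube.
  y = 1: RHS = 29 is not a perfect cube.
  y = -1: RHS = -19 is not a perfect cube.
  y = 2: RHS = 197 is not a perfect cube.
  y = -2: RHS = -187 is not a perfect cube.
  y = 3: RHS = 653 is not a perfect cube.
  y = -3: RHS = -643 is not a perfect cube.
Continuing the search up to |y| = 50 finds no solutions either.
No (x, y) in the scanned range satisfies the equation.

No integer solutions with |y| ≤ 50.


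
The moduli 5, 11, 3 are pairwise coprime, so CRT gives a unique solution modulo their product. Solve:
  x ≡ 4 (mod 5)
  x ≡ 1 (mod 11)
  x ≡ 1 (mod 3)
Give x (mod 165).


Moduli 5, 11, 3 are pairwise coprime; by CRT there is a unique solution modulo M = 5 · 11 · 3 = 165.
Solve pairwise, accumulating the modulus:
  Start with x ≡ 4 (mod 5).
  Combine with x ≡ 1 (mod 11): since gcd(5, 11) = 1, we get a unique residue mod 55.
    Write x = 4 + 5·t and substitute into x ≡ 1 (mod 11): 5·t ≡ 1 − 4 = -3 (mod 11).
    Reduce coefficients mod 11: 5·t ≡ 8 (mod 11).
    The inverse of 5 mod 11 is 9 (since 5·9 = 45 = 4·11 + 1), so t ≡ 9·8 = 72 ≡ 6 (mod 11).
    Then x = 4 + 5·6 = 34, valid modulo lcm(5, 11) = 55: x ≡ 34 (mod 55).
  Combine with x ≡ 1 (mod 3): since gcd(55, 3) = 1, we get a unique residue mod 165.
    Write x = 34 + 55·t and substitute into x ≡ 1 (mod 3): 55·t ≡ 1 − 34 = -33 (mod 3).
    Reduce coefficients mod 3: 1·t ≡ 0 (mod 3).
    So t ≡ 0 (mod 3).
    Then x = 34 + 55·0 = 34, valid modulo lcm(55, 3) = 165: x ≡ 34 (mod 165).
Verify: 34 mod 5 = 4 ✓, 34 mod 11 = 1 ✓, 34 mod 3 = 1 ✓.

x ≡ 34 (mod 165).


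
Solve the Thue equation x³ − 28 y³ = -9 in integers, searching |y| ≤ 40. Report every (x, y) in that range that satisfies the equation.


The equation is x³ - 28y³ = -9. For fixed y, x³ = 28·y³ − 9, so a solution requires the RHS to be a perfect cube.
Strategy: iterate y from -40 to 40, compute RHS = 28·y³ − 9, and check whether it is a (positive or negative) perfect cube.
Check small values of y:
  y = 0: RHS = -9 is not a perfect cube.
  y = 1: RHS = 19 is not a perfect cube.
  y = -1: RHS = -37 is not a perfect cube.
  y = 2: RHS = 215 is not a perfect cube.
  y = -2: RHS = -233 is not a perfect cube.
  y = 3: RHS = 747 is not a perfect cube.
  y = -3: RHS = -765 is not a perfect cube.
Continuing the search up to |y| = 40 finds no solutions either.
No (x, y) in the scanned range satisfies the equation.

No integer solutions with |y| ≤ 40.


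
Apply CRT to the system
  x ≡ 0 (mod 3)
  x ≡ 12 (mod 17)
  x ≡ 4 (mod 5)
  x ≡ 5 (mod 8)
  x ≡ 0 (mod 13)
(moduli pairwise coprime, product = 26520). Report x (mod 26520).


Product of moduli M = 3 · 17 · 5 · 8 · 13 = 26520.
Merge one congruence at a time:
  Start: x ≡ 0 (mod 3).
  Combine with x ≡ 12 (mod 17); new modulus lcm = 51.
    Write x = 0 + 3·t and substitute into x ≡ 12 (mod 17): 3·t ≡ 12 − 0 = 12 (mod 17).
    The inverse of 3 mod 17 is 6 (since 3·6 = 18 = 1·17 + 1), so t ≡ 6·12 = 72 ≡ 4 (mod 17).
    Then x = 0 + 3·4 = 12, valid modulo lcm(3, 17) = 51: x ≡ 12 (mod 51).
  Combine with x ≡ 4 (mod 5); new modulus lcm = 255.
    Write x = 12 + 51·t and substitute into x ≡ 4 (mod 5): 51·t ≡ 4 − 12 = -8 (mod 5).
    Reduce coefficients mod 5: 1·t ≡ 2 (mod 5).
    So t ≡ 2 (mod 5).
    Then x = 12 + 51·2 = 114, valid modulo lcm(51, 5) = 255: x ≡ 114 (mod 255).
  Combine with x ≡ 5 (mod 8); new modulus lcm = 2040.
    Write x = 114 + 255·t and substitute into x ≡ 5 (mod 8): 255·t ≡ 5 − 114 = -109 (mod 8).
    Reduce coefficients mod 8: 7·t ≡ 3 (mod 8).
    The inverse of 7 mod 8 is 7 (since 7·7 = 49 = 6·8 + 1), so t ≡ 7·3 = 21 ≡ 5 (mod 8).
    Then x = 114 + 255·5 = 1389, valid modulo lcm(255, 8) = 2040: x ≡ 1389 (mod 2040).
  Combine with x ≡ 0 (mod 13); new modulus lcm = 26520.
    Write x = 1389 + 2040·t and substitute into x ≡ 0 (mod 13): 2040·t ≡ 0 − 1389 = -1389 (mod 13).
    Reduce coefficients mod 13: 12·t ≡ 2 (mod 13).
    The inverse of 12 mod 13 is 12 (since 12·12 = 144 = 11·13 + 1), so t ≡ 12·2 = 24 ≡ 11 (mod 13).
    Then x = 1389 + 2040·11 = 23829, valid modulo lcm(2040, 13) = 26520: x ≡ 23829 (mod 26520).
Verify against each original: 23829 mod 3 = 0, 23829 mod 17 = 12, 23829 mod 5 = 4, 23829 mod 8 = 5, 23829 mod 13 = 0.

x ≡ 23829 (mod 26520).


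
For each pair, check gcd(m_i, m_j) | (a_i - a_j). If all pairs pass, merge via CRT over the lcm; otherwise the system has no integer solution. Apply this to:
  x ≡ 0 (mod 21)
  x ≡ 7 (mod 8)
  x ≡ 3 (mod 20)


Moduli 21, 8, 20 are not pairwise coprime, so CRT works modulo lcm(m_i) when all pairwise compatibility conditions hold.
Pairwise compatibility: gcd(m_i, m_j) must divide a_i - a_j for every pair.
Merge one congruence at a time:
  Start: x ≡ 0 (mod 21).
  Combine with x ≡ 7 (mod 8): gcd(21, 8) = 1; 7 - 0 = 7, which IS divisible by 1, so compatible.
    Write x = 0 + 21·t and substitute into x ≡ 7 (mod 8): 21·t ≡ 7 − 0 = 7 (mod 8).
    Reduce coefficients mod 8: 5·t ≡ 7 (mod 8).
    The inverse of 5 mod 8 is 5 (since 5·5 = 25 = 3·8 + 1), so t ≡ 5·7 = 35 ≡ 3 (mod 8).
    Then x = 0 + 21·3 = 63, valid modulo lcm(21, 8) = 168: x ≡ 63 (mod 168).
  Combine with x ≡ 3 (mod 20): gcd(168, 20) = 4; 3 - 63 = -60, which IS divisible by 4, so compatible.
    Write x = 63 + 168·t and substitute into x ≡ 3 (mod 20): 168·t ≡ 3 − 63 = -60 (mod 20).
    Divide the congruence (and modulus) by g = 4: 42·t ≡ -15 (mod 5).
    Reduce coefficients mod 5: 2·t ≡ 0 (mod 5).
    The inverse of 2 mod 5 is 3 (since 2·3 = 6 = 1·5 + 1), so t ≡ 3·0 = 0 ≡ 0 (mod 5).
    Then x = 63 + 168·0 = 63, valid modulo lcm(168, 20) = 840: x ≡ 63 (mod 840).
Verify: 63 mod 21 = 0, 63 mod 8 = 7, 63 mod 20 = 3.

x ≡ 63 (mod 840).


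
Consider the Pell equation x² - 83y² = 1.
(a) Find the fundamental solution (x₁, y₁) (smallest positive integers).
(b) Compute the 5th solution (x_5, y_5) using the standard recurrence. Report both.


Step 1: Find the fundamental solution (x₁, y₁) of x² - 83y² = 1.
  Expand √83 as a continued fraction. a₀ = ⌊√83⌋ = 9; iterate m_{k+1} = d_k·a_k − m_k, d_{k+1} = (83 − m_{k+1}²)/d_k, a_{k+1} = ⌊(a₀ + m_{k+1})/d_{k+1}⌋ (starting m₀ = 0, d₀ = 1), with convergents p_k = a_k·p_{k-1} + p_{k-2}, q_k = a_k·q_{k-1} + q_{k-2} (p₋₁ = 1, q₋₁ = 0):
  k = 0: a₀ = 9; p₀/q₀ = 9/1; p₀² − 83·q₀² = 81 − 83 = -2.
  k = 1: m = 9, d = 2, a = ⌊(9 + 9)/2⌋ = 9; p/q = (9·9 + 1)/(9·1 + 0) = 82/9; p² − 83·q² = 6724 − 6723 = 1.
  The first convergent with p² − 83·q² = 1 gives the fundamental solution (x₁, y₁) = (82, 9).
Step 2: Apply the recurrence (x_{n+1}, y_{n+1}) = (x₁x_n + 83y₁y_n, x₁y_n + y₁x_n) repeatedly.
  From (x_1, y_1) = (82, 9): x_2 = 82·82 + 83·9·9 = 13447; y_2 = 82·9 + 9·82 = 1476.
  From (x_2, y_2) = (13447, 1476): x_3 = 82·13447 + 83·9·1476 = 2205226; y_3 = 82·1476 + 9·13447 = 242055.
  From (x_3, y_3) = (2205226, 242055): x_4 = 82·2205226 + 83·9·242055 = 361643617; y_4 = 82·242055 + 9·2205226 = 39695544.
  From (x_4, y_4) = (361643617, 39695544): x_5 = 82·361643617 + 83·9·39695544 = 59307347962; y_5 = 82·39695544 + 9·361643617 = 6509827161.
Step 3: Verify x_5² - 83·y_5² = 3517361522285745553444 - 3517361522285745553443 = 1 (should be 1). ✓

(x_1, y_1) = (82, 9); (x_5, y_5) = (59307347962, 6509827161).


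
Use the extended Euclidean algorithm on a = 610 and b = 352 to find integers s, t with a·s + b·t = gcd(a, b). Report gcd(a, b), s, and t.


Euclidean algorithm on (610, 352) — divide until remainder is 0:
  610 = 1 · 352 + 258
  352 = 1 · 258 + 94
  258 = 2 · 94 + 70
  94 = 1 · 70 + 24
  70 = 2 · 24 + 22
  24 = 1 · 22 + 2
  22 = 11 · 2 + 0
gcd(610, 352) = 2.
Track Bezout coefficients alongside the remainders: start with r₀ = 610 = a·1 + b·0 (s = 1, t = 0) and r₁ = 352 = a·0 + b·1 (s = 0, t = 1); each new remainder r_{k+1} = r_{k-1} − q_k·r_k inherits s_{k+1} = s_{k-1} − q_k·s_k, t_{k+1} = t_{k-1} − q_k·t_k, so r_k = a·s_k + b·t_k at every step:
  q = 1: r = 258, s = 1 − 1·0 = 1, t = 0 − 1·1 = -1  (check: 610·1 + 352·(-1) = 258)
  q = 1: r = 94, s = 0 − 1·1 = -1, t = 1 − 1·(-1) = 2  (check: 610·(-1) + 352·2 = 94)
  q = 2: r = 70, s = 1 − 2·(-1) = 3, t = -1 − 2·2 = -5  (check: 610·3 + 352·(-5) = 70)
  q = 1: r = 24, s = -1 − 1·3 = -4, t = 2 − 1·(-5) = 7  (check: 610·(-4) + 352·7 = 24)
  q = 2: r = 22, s = 3 − 2·(-4) = 11, t = -5 − 2·7 = -19  (check: 610·11 + 352·(-19) = 22)
  q = 1: r = 2, s = -4 − 1·11 = -15, t = 7 − 1·(-19) = 26  (check: 610·(-15) + 352·26 = 2)
The row with r = 2 (the gcd) gives the Bezout coefficients s = -15, t = 26.
Result: 610 · (-15) + 352 · (26) = 2.

gcd(610, 352) = 2; s = -15, t = 26 (check: 610·(-15) + 352·26 = 2).


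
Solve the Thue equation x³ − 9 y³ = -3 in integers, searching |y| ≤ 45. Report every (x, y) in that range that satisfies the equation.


The equation is x³ - 9y³ = -3. For fixed y, x³ = 9·y³ − 3, so a solution requires the RHS to be a perfect cube.
Strategy: iterate y from -45 to 45, compute RHS = 9·y³ − 3, and check whether it is a (positive or negative) perfect cube.
Check small values of y:
  y = 0: RHS = -3 is not a perfect cube.
  y = 1: RHS = 6 is not a perfect cube.
  y = -1: RHS = -12 is not a perfect cube.
  y = 2: RHS = 69 is not a perfect cube.
  y = -2: RHS = -75 is not a perfect cube.
  y = 3: RHS = 240 is not a perfect cube.
  y = -3: RHS = -246 is not a perfect cube.
Continuing the search up to |y| = 45 finds no solutions either.
No (x, y) in the scanned range satisfies the equation.

No integer solutions with |y| ≤ 45.


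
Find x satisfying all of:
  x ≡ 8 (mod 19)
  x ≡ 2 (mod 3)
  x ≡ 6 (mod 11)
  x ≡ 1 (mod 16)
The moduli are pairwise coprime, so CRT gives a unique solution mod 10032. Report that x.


Product of moduli M = 19 · 3 · 11 · 16 = 10032.
Merge one congruence at a time:
  Start: x ≡ 8 (mod 19).
  Combine with x ≡ 2 (mod 3); new modulus lcm = 57.
    Write x = 8 + 19·t and substitute into x ≡ 2 (mod 3): 19·t ≡ 2 − 8 = -6 (mod 3).
    Reduce coefficients mod 3: 1·t ≡ 0 (mod 3).
    So t ≡ 0 (mod 3).
    Then x = 8 + 19·0 = 8, valid modulo lcm(19, 3) = 57: x ≡ 8 (mod 57).
  Combine with x ≡ 6 (mod 11); new modulus lcm = 627.
    Write x = 8 + 57·t and substitute into x ≡ 6 (mod 11): 57·t ≡ 6 − 8 = -2 (mod 11).
    Reduce coefficients mod 11: 2·t ≡ 9 (mod 11).
    The inverse of 2 mod 11 is 6 (since 2·6 = 12 = 1·11 + 1), so t ≡ 6·9 = 54 ≡ 10 (mod 11).
    Then x = 8 + 57·10 = 578, valid modulo lcm(57, 11) = 627: x ≡ 578 (mod 627).
  Combine with x ≡ 1 (mod 16); new modulus lcm = 10032.
    Write x = 578 + 627·t and substitute into x ≡ 1 (mod 16): 627·t ≡ 1 − 578 = -577 (mod 16).
    Reduce coefficients mod 16: 3·t ≡ 15 (mod 16).
    The inverse of 3 mod 16 is 11 (since 3·11 = 33 = 2·16 + 1), so t ≡ 11·15 = 165 ≡ 5 (mod 16).
    Then x = 578 + 627·5 = 3713, valid modulo lcm(627, 16) = 10032: x ≡ 3713 (mod 10032).
Verify against each original: 3713 mod 19 = 8, 3713 mod 3 = 2, 3713 mod 11 = 6, 3713 mod 16 = 1.

x ≡ 3713 (mod 10032).


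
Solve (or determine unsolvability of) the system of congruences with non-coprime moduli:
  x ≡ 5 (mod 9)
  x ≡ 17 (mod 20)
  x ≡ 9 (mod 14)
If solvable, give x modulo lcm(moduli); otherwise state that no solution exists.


Moduli 9, 20, 14 are not pairwise coprime, so CRT works modulo lcm(m_i) when all pairwise compatibility conditions hold.
Pairwise compatibility: gcd(m_i, m_j) must divide a_i - a_j for every pair.
Merge one congruence at a time:
  Start: x ≡ 5 (mod 9).
  Combine with x ≡ 17 (mod 20): gcd(9, 20) = 1; 17 - 5 = 12, which IS divisible by 1, so compatible.
    Write x = 5 + 9·t and substitute into x ≡ 17 (mod 20): 9·t ≡ 17 − 5 = 12 (mod 20).
    The inverse of 9 mod 20 is 9 (since 9·9 = 81 = 4·20 + 1), so t ≡ 9·12 = 108 ≡ 8 (mod 20).
    Then x = 5 + 9·8 = 77, valid modulo lcm(9, 20) = 180: x ≡ 77 (mod 180).
  Combine with x ≡ 9 (mod 14): gcd(180, 14) = 2; 9 - 77 = -68, which IS divisible by 2, so compatible.
    Write x = 77 + 180·t and substitute into x ≡ 9 (mod 14): 180·t ≡ 9 − 77 = -68 (mod 14).
    Divide the congruence (and modulus) by g = 2: 90·t ≡ -34 (mod 7).
    Reduce coefficients mod 7: 6·t ≡ 1 (mod 7).
    The inverse of 6 mod 7 is 6 (since 6·6 = 36 = 5·7 + 1), so t ≡ 6·1 = 6 ≡ 6 (mod 7).
    Then x = 77 + 180·6 = 1157, valid modulo lcm(180, 14) = 1260: x ≡ 1157 (mod 1260).
Verify: 1157 mod 9 = 5, 1157 mod 20 = 17, 1157 mod 14 = 9.

x ≡ 1157 (mod 1260).


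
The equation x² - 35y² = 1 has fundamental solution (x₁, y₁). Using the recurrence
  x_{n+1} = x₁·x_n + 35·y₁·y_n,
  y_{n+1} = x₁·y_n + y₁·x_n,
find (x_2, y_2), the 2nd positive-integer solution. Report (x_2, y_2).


Step 1: Find the fundamental solution (x₁, y₁) of x² - 35y² = 1.
  Expand √35 as a continued fraction. a₀ = ⌊√35⌋ = 5; iterate m_{k+1} = d_k·a_k − m_k, d_{k+1} = (35 − m_{k+1}²)/d_k, a_{k+1} = ⌊(a₀ + m_{k+1})/d_{k+1}⌋ (starting m₀ = 0, d₀ = 1), with convergents p_k = a_k·p_{k-1} + p_{k-2}, q_k = a_k·q_{k-1} + q_{k-2} (p₋₁ = 1, q₋₁ = 0):
  k = 0: a₀ = 5; p₀/q₀ = 5/1; p₀² − 35·q₀² = 25 − 35 = -10.
  k = 1: m = 5, d = 10, a = ⌊(5 + 5)/10⌋ = 1; p/q = (1·5 + 1)/(1·1 + 0) = 6/1; p² − 35·q² = 36 − 35 = 1.
  The first convergent with p² − 35·q² = 1 gives the fundamental solution (x₁, y₁) = (6, 1).
Step 2: Apply the recurrence (x_{n+1}, y_{n+1}) = (x₁x_n + 35y₁y_n, x₁y_n + y₁x_n) repeatedly.
  From (x_1, y_1) = (6, 1): x_2 = 6·6 + 35·1·1 = 71; y_2 = 6·1 + 1·6 = 12.
Step 3: Verify x_2² - 35·y_2² = 5041 - 5040 = 1 (should be 1). ✓

(x_1, y_1) = (6, 1); (x_2, y_2) = (71, 12).


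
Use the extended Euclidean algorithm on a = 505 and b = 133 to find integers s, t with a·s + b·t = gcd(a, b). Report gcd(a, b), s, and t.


Euclidean algorithm on (505, 133) — divide until remainder is 0:
  505 = 3 · 133 + 106
  133 = 1 · 106 + 27
  106 = 3 · 27 + 25
  27 = 1 · 25 + 2
  25 = 12 · 2 + 1
  2 = 2 · 1 + 0
gcd(505, 133) = 1.
Track Bezout coefficients alongside the remainders: start with r₀ = 505 = a·1 + b·0 (s = 1, t = 0) and r₁ = 133 = a·0 + b·1 (s = 0, t = 1); each new remainder r_{k+1} = r_{k-1} − q_k·r_k inherits s_{k+1} = s_{k-1} − q_k·s_k, t_{k+1} = t_{k-1} − q_k·t_k, so r_k = a·s_k + b·t_k at every step:
  q = 3: r = 106, s = 1 − 3·0 = 1, t = 0 − 3·1 = -3  (check: 505·1 + 133·(-3) = 106)
  q = 1: r = 27, s = 0 − 1·1 = -1, t = 1 − 1·(-3) = 4  (check: 505·(-1) + 133·4 = 27)
  q = 3: r = 25, s = 1 − 3·(-1) = 4, t = -3 − 3·4 = -15  (check: 505·4 + 133·(-15) = 25)
  q = 1: r = 2, s = -1 − 1·4 = -5, t = 4 − 1·(-15) = 19  (check: 505·(-5) + 133·19 = 2)
  q = 12: r = 1, s = 4 − 12·(-5) = 64, t = -15 − 12·19 = -243  (check: 505·64 + 133·(-243) = 1)
The row with r = 1 (the gcd) gives the Bezout coefficients s = 64, t = -243.
Result: 505 · (64) + 133 · (-243) = 1.

gcd(505, 133) = 1; s = 64, t = -243 (check: 505·64 + 133·(-243) = 1).


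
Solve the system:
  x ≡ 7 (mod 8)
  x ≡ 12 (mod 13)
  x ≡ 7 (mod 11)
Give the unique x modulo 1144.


Moduli 8, 13, 11 are pairwise coprime; by CRT there is a unique solution modulo M = 8 · 13 · 11 = 1144.
Solve pairwise, accumulating the modulus:
  Start with x ≡ 7 (mod 8).
  Combine with x ≡ 12 (mod 13): since gcd(8, 13) = 1, we get a unique residue mod 104.
    Write x = 7 + 8·t and substitute into x ≡ 12 (mod 13): 8·t ≡ 12 − 7 = 5 (mod 13).
    The inverse of 8 mod 13 is 5 (since 8·5 = 40 = 3·13 + 1), so t ≡ 5·5 = 25 ≡ 12 (mod 13).
    Then x = 7 + 8·12 = 103, valid modulo lcm(8, 13) = 104: x ≡ 103 (mod 104).
  Combine with x ≡ 7 (mod 11): since gcd(104, 11) = 1, we get a unique residue mod 1144.
    Write x = 103 + 104·t and substitute into x ≡ 7 (mod 11): 104·t ≡ 7 − 103 = -96 (mod 11).
    Reduce coefficients mod 11: 5·t ≡ 3 (mod 11).
    The inverse of 5 mod 11 is 9 (since 5·9 = 45 = 4·11 + 1), so t ≡ 9·3 = 27 ≡ 5 (mod 11).
    Then x = 103 + 104·5 = 623, valid modulo lcm(104, 11) = 1144: x ≡ 623 (mod 1144).
Verify: 623 mod 8 = 7 ✓, 623 mod 13 = 12 ✓, 623 mod 11 = 7 ✓.

x ≡ 623 (mod 1144).


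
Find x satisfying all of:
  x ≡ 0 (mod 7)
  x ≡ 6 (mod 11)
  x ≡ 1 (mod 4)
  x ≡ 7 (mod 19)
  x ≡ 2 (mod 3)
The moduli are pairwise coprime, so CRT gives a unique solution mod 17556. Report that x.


Product of moduli M = 7 · 11 · 4 · 19 · 3 = 17556.
Merge one congruence at a time:
  Start: x ≡ 0 (mod 7).
  Combine with x ≡ 6 (mod 11); new modulus lcm = 77.
    Write x = 0 + 7·t and substitute into x ≡ 6 (mod 11): 7·t ≡ 6 − 0 = 6 (mod 11).
    The inverse of 7 mod 11 is 8 (since 7·8 = 56 = 5·11 + 1), so t ≡ 8·6 = 48 ≡ 4 (mod 11).
    Then x = 0 + 7·4 = 28, valid modulo lcm(7, 11) = 77: x ≡ 28 (mod 77).
  Combine with x ≡ 1 (mod 4); new modulus lcm = 308.
    Write x = 28 + 77·t and substitute into x ≡ 1 (mod 4): 77·t ≡ 1 − 28 = -27 (mod 4).
    Reduce coefficients mod 4: 1·t ≡ 1 (mod 4).
    So t ≡ 1 (mod 4).
    Then x = 28 + 77·1 = 105, valid modulo lcm(77, 4) = 308: x ≡ 105 (mod 308).
  Combine with x ≡ 7 (mod 19); new modulus lcm = 5852.
    Write x = 105 + 308·t and substitute into x ≡ 7 (mod 19): 308·t ≡ 7 − 105 = -98 (mod 19).
    Reduce coefficients mod 19: 4·t ≡ 16 (mod 19).
    The inverse of 4 mod 19 is 5 (since 4·5 = 20 = 1·19 + 1), so t ≡ 5·16 = 80 ≡ 4 (mod 19).
    Then x = 105 + 308·4 = 1337, valid modulo lcm(308, 19) = 5852: x ≡ 1337 (mod 5852).
  Combine with x ≡ 2 (mod 3); new modulus lcm = 17556.
    Write x = 1337 + 5852·t and substitute into x ≡ 2 (mod 3): 5852·t ≡ 2 − 1337 = -1335 (mod 3).
    Reduce coefficients mod 3: 2·t ≡ 0 (mod 3).
    The inverse of 2 mod 3 is 2 (since 2·2 = 4 = 1·3 + 1), so t ≡ 2·0 = 0 ≡ 0 (mod 3).
    Then x = 1337 + 5852·0 = 1337, valid modulo lcm(5852, 3) = 17556: x ≡ 1337 (mod 17556).
Verify against each original: 1337 mod 7 = 0, 1337 mod 11 = 6, 1337 mod 4 = 1, 1337 mod 19 = 7, 1337 mod 3 = 2.

x ≡ 1337 (mod 17556).


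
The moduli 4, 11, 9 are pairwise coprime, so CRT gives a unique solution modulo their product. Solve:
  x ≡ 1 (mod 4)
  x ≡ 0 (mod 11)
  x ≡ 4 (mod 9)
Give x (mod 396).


Moduli 4, 11, 9 are pairwise coprime; by CRT there is a unique solution modulo M = 4 · 11 · 9 = 396.
Solve pairwise, accumulating the modulus:
  Start with x ≡ 1 (mod 4).
  Combine with x ≡ 0 (mod 11): since gcd(4, 11) = 1, we get a unique residue mod 44.
    Write x = 1 + 4·t and substitute into x ≡ 0 (mod 11): 4·t ≡ 0 − 1 = -1 (mod 11).
    Reduce coefficients mod 11: 4·t ≡ 10 (mod 11).
    The inverse of 4 mod 11 is 3 (since 4·3 = 12 = 1·11 + 1), so t ≡ 3·10 = 30 ≡ 8 (mod 11).
    Then x = 1 + 4·8 = 33, valid modulo lcm(4, 11) = 44: x ≡ 33 (mod 44).
  Combine with x ≡ 4 (mod 9): since gcd(44, 9) = 1, we get a unique residue mod 396.
    Write x = 33 + 44·t and substitute into x ≡ 4 (mod 9): 44·t ≡ 4 − 33 = -29 (mod 9).
    Reduce coefficients mod 9: 8·t ≡ 7 (mod 9).
    The inverse of 8 mod 9 is 8 (since 8·8 = 64 = 7·9 + 1), so t ≡ 8·7 = 56 ≡ 2 (mod 9).
    Then x = 33 + 44·2 = 121, valid modulo lcm(44, 9) = 396: x ≡ 121 (mod 396).
Verify: 121 mod 4 = 1 ✓, 121 mod 11 = 0 ✓, 121 mod 9 = 4 ✓.

x ≡ 121 (mod 396).


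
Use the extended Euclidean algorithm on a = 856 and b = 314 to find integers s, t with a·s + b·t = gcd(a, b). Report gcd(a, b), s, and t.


Euclidean algorithm on (856, 314) — divide until remainder is 0:
  856 = 2 · 314 + 228
  314 = 1 · 228 + 86
  228 = 2 · 86 + 56
  86 = 1 · 56 + 30
  56 = 1 · 30 + 26
  30 = 1 · 26 + 4
  26 = 6 · 4 + 2
  4 = 2 · 2 + 0
gcd(856, 314) = 2.
Track Bezout coefficients alongside the remainders: start with r₀ = 856 = a·1 + b·0 (s = 1, t = 0) and r₁ = 314 = a·0 + b·1 (s = 0, t = 1); each new remainder r_{k+1} = r_{k-1} − q_k·r_k inherits s_{k+1} = s_{k-1} − q_k·s_k, t_{k+1} = t_{k-1} − q_k·t_k, so r_k = a·s_k + b·t_k at every step:
  q = 2: r = 228, s = 1 − 2·0 = 1, t = 0 − 2·1 = -2  (check: 856·1 + 314·(-2) = 228)
  q = 1: r = 86, s = 0 − 1·1 = -1, t = 1 − 1·(-2) = 3  (check: 856·(-1) + 314·3 = 86)
  q = 2: r = 56, s = 1 − 2·(-1) = 3, t = -2 − 2·3 = -8  (check: 856·3 + 314·(-8) = 56)
  q = 1: r = 30, s = -1 − 1·3 = -4, t = 3 − 1·(-8) = 11  (check: 856·(-4) + 314·11 = 30)
  q = 1: r = 26, s = 3 − 1·(-4) = 7, t = -8 − 1·11 = -19  (check: 856·7 + 314·(-19) = 26)
  q = 1: r = 4, s = -4 − 1·7 = -11, t = 11 − 1·(-19) = 30  (check: 856·(-11) + 314·30 = 4)
  q = 6: r = 2, s = 7 − 6·(-11) = 73, t = -19 − 6·30 = -199  (check: 856·73 + 314·(-199) = 2)
The row with r = 2 (the gcd) gives the Bezout coefficients s = 73, t = -199.
Result: 856 · (73) + 314 · (-199) = 2.

gcd(856, 314) = 2; s = 73, t = -199 (check: 856·73 + 314·(-199) = 2).


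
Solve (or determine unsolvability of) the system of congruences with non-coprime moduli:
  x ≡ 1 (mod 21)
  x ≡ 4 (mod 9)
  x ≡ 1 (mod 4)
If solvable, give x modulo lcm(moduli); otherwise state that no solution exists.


Moduli 21, 9, 4 are not pairwise coprime, so CRT works modulo lcm(m_i) when all pairwise compatibility conditions hold.
Pairwise compatibility: gcd(m_i, m_j) must divide a_i - a_j for every pair.
Merge one congruence at a time:
  Start: x ≡ 1 (mod 21).
  Combine with x ≡ 4 (mod 9): gcd(21, 9) = 3; 4 - 1 = 3, which IS divisible by 3, so compatible.
    Write x = 1 + 21·t and substitute into x ≡ 4 (mod 9): 21·t ≡ 4 − 1 = 3 (mod 9).
    Divide the congruence (and modulus) by g = 3: 7·t ≡ 1 (mod 3).
    Reduce coefficients mod 3: 1·t ≡ 1 (mod 3).
    So t ≡ 1 (mod 3).
    Then x = 1 + 21·1 = 22, valid modulo lcm(21, 9) = 63: x ≡ 22 (mod 63).
  Combine with x ≡ 1 (mod 4): gcd(63, 4) = 1; 1 - 22 = -21, which IS divisible by 1, so compatible.
    Write x = 22 + 63·t and substitute into x ≡ 1 (mod 4): 63·t ≡ 1 − 22 = -21 (mod 4).
    Reduce coefficients mod 4: 3·t ≡ 3 (mod 4).
    The inverse of 3 mod 4 is 3 (since 3·3 = 9 = 2·4 + 1), so t ≡ 3·3 = 9 ≡ 1 (mod 4).
    Then x = 22 + 63·1 = 85, valid modulo lcm(63, 4) = 252: x ≡ 85 (mod 252).
Verify: 85 mod 21 = 1, 85 mod 9 = 4, 85 mod 4 = 1.

x ≡ 85 (mod 252).


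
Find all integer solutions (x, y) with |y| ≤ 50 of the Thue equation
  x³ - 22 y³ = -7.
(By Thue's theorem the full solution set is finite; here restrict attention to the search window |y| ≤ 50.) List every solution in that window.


The equation is x³ - 22y³ = -7. For fixed y, x³ = 22·y³ − 7, so a solution requires the RHS to be a perfect cube.
Strategy: iterate y from -50 to 50, compute RHS = 22·y³ − 7, and check whether it is a (positive or negative) perfect cube.
Check small values of y:
  y = 0: RHS = -7 is not a perfect cube.
  y = 1: RHS = 15 is not a perfect cube.
  y = -1: RHS = -29 is not a perfect cube.
  y = 2: RHS = 169 is not a perfect cube.
  y = -2: RHS = -183 is not a perfect cube.
  y = 3: RHS = 587 is not a perfect cube.
  y = -3: RHS = -601 is not a perfect cube.
Continuing the search up to |y| = 50 finds no solutions either.
No (x, y) in the scanned range satisfies the equation.

No integer solutions with |y| ≤ 50.


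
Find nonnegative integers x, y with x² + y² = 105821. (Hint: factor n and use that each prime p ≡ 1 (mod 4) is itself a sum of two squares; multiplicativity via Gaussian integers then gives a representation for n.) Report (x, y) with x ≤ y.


Step 1: Factor n = 105821 = 29 · 41 · 89.
Step 2: Check the mod-4 condition on each prime factor: 29 ≡ 1 (mod 4), exponent 1; 41 ≡ 1 (mod 4), exponent 1; 89 ≡ 1 (mod 4), exponent 1.
All primes ≡ 3 (mod 4) appear to even exponent (or don't appear), so by the two-squares theorem n IS expressible as a sum of two squares.
Step 3: Build a representation. Here n = 29 · 41 · 89 is a product of primes ≡ 1 (mod 4). Each prime p ≡ 1 (mod 4) is itself a sum of two squares; find a² by testing p − a² for a perfect square:
  29: 29 − 1² = 28, 29 − 2² = 25 = 5² ⇒ 29 = 2² + 5².
  41: 41 − 1² = 40, 41 − 2² = 37, 41 − 3² = 32, 41 − 4² = 25 = 5² ⇒ 41 = 4² + 5².
  89: 89 − 1² = 88, 89 − 2² = 85, 89 − 3² = 80, 89 − 4² = 73, 89 − 5² = 64 = 8² ⇒ 89 = 5² + 8².
  Combine using the Brahmagupta–Fibonacci identity (a² + b²)(c² + d²) = (ac − bd)² + (ad + bc)² = (ac + bd)² + (ad − bc)²:
  29 · 41 = 1189: from (2² + 5²)(4² + 5²), take (2·4 − 5·5, 2·5 + 5·4) = (8 − 25, 10 + 20) = (-17, 30); dropping signs (only squares matter) gives (17, 30); check 17² + 30² = 289 + 900 = 1189 ✓.
  1189 · 89 = 105821: from (17² + 30²)(5² + 8²), take (17·5 − 30·8, 17·8 + 30·5) = (85 − 240, 136 + 150) = (-155, 286); dropping signs (only squares matter) gives (155, 286); check 155² + 286² = 24025 + 81796 = 105821 ✓.
Step 4: Order so x ≤ y and verify: 155² + 286² = 24025 + 81796 = 105821 = n. ✓

n = 105821 = 155² + 286² (one valid representation with x ≤ y).


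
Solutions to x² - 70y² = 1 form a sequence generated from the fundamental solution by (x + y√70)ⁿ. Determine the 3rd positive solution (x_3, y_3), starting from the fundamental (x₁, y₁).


Step 1: Find the fundamental solution (x₁, y₁) of x² - 70y² = 1.
  Expand √70 as a continued fraction. a₀ = ⌊√70⌋ = 8; iterate m_{k+1} = d_k·a_k − m_k, d_{k+1} = (70 − m_{k+1}²)/d_k, a_{k+1} = ⌊(a₀ + m_{k+1})/d_{k+1}⌋ (starting m₀ = 0, d₀ = 1), with convergents p_k = a_k·p_{k-1} + p_{k-2}, q_k = a_k·q_{k-1} + q_{k-2} (p₋₁ = 1, q₋₁ = 0):
  k = 0: a₀ = 8; p₀/q₀ = 8/1; p₀² − 70·q₀² = 64 − 70 = -6.
  k = 1: m = 8, d = 6, a = ⌊(8 + 8)/6⌋ = 2; p/q = (2·8 + 1)/(2·1 + 0) = 17/2; p² − 70·q² = 289 − 280 = 9.
  k = 2: m = 4, d = 9, a = ⌊(8 + 4)/9⌋ = 1; p/q = (1·17 + 8)/(1·2 + 1) = 25/3; p² − 70·q² = 625 − 630 = -5.
  k = 3: m = 5, d = 5, a = ⌊(8 + 5)/5⌋ = 2; p/q = (2·25 + 17)/(2·3 + 2) = 67/8; p² − 70·q² = 4489 − 4480 = 9.
  k = 4: m = 5, d = 9, a = ⌊(8 + 5)/9⌋ = 1; p/q = (1·67 + 25)/(1·8 + 3) = 92/11; p² − 70·q² = 8464 − 8470 = -6.
  k = 5: m = 4, d = 6, a = ⌊(8 + 4)/6⌋ = 2; p/q = (2·92 + 67)/(2·11 + 8) = 251/30; p² − 70·q² = 63001 − 63000 = 1.
  The first convergent with p² − 70·q² = 1 gives the fundamental solution (x₁, y₁) = (251, 30).
Step 2: Apply the recurrence (x_{n+1}, y_{n+1}) = (x₁x_n + 70y₁y_n, x₁y_n + y₁x_n) repeatedly.
  From (x_1, y_1) = (251, 30): x_2 = 251·251 + 70·30·30 = 126001; y_2 = 251·30 + 30·251 = 15060.
  From (x_2, y_2) = (126001, 15060): x_3 = 251·126001 + 70·30·15060 = 63252251; y_3 = 251·15060 + 30·126001 = 7560090.
Step 3: Verify x_3² - 70·y_3² = 4000847256567001 - 4000847256567000 = 1 (should be 1). ✓

(x_1, y_1) = (251, 30); (x_3, y_3) = (63252251, 7560090).


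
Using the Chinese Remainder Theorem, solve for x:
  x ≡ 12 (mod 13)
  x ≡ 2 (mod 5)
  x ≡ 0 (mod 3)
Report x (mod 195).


Moduli 13, 5, 3 are pairwise coprime; by CRT there is a unique solution modulo M = 13 · 5 · 3 = 195.
Solve pairwise, accumulating the modulus:
  Start with x ≡ 12 (mod 13).
  Combine with x ≡ 2 (mod 5): since gcd(13, 5) = 1, we get a unique residue mod 65.
    Write x = 12 + 13·t and substitute into x ≡ 2 (mod 5): 13·t ≡ 2 − 12 = -10 (mod 5).
    Reduce coefficients mod 5: 3·t ≡ 0 (mod 5).
    The inverse of 3 mod 5 is 2 (since 3·2 = 6 = 1·5 + 1), so t ≡ 2·0 = 0 ≡ 0 (mod 5).
    Then x = 12 + 13·0 = 12, valid modulo lcm(13, 5) = 65: x ≡ 12 (mod 65).
  Combine with x ≡ 0 (mod 3): since gcd(65, 3) = 1, we get a unique residue mod 195.
    Write x = 12 + 65·t and substitute into x ≡ 0 (mod 3): 65·t ≡ 0 − 12 = -12 (mod 3).
    Reduce coefficients mod 3: 2·t ≡ 0 (mod 3).
    The inverse of 2 mod 3 is 2 (since 2·2 = 4 = 1·3 + 1), so t ≡ 2·0 = 0 ≡ 0 (mod 3).
    Then x = 12 + 65·0 = 12, valid modulo lcm(65, 3) = 195: x ≡ 12 (mod 195).
Verify: 12 mod 13 = 12 ✓, 12 mod 5 = 2 ✓, 12 mod 3 = 0 ✓.

x ≡ 12 (mod 195).


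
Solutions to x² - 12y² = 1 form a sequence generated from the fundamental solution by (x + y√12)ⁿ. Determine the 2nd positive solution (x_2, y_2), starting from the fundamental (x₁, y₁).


Step 1: Find the fundamental solution (x₁, y₁) of x² - 12y² = 1.
  Expand √12 as a continued fraction. a₀ = ⌊√12⌋ = 3; iterate m_{k+1} = d_k·a_k − m_k, d_{k+1} = (12 − m_{k+1}²)/d_k, a_{k+1} = ⌊(a₀ + m_{k+1})/d_{k+1}⌋ (starting m₀ = 0, d₀ = 1), with convergents p_k = a_k·p_{k-1} + p_{k-2}, q_k = a_k·q_{k-1} + q_{k-2} (p₋₁ = 1, q₋₁ = 0):
  k = 0: a₀ = 3; p₀/q₀ = 3/1; p₀² − 12·q₀² = 9 − 12 = -3.
  k = 1: m = 3, d = 3, a = ⌊(3 + 3)/3⌋ = 2; p/q = (2·3 + 1)/(2·1 + 0) = 7/2; p² − 12·q² = 49 − 48 = 1.
  The first convergent with p² − 12·q² = 1 gives the fundamental solution (x₁, y₁) = (7, 2).
Step 2: Apply the recurrence (x_{n+1}, y_{n+1}) = (x₁x_n + 12y₁y_n, x₁y_n + y₁x_n) repeatedly.
  From (x_1, y_1) = (7, 2): x_2 = 7·7 + 12·2·2 = 97; y_2 = 7·2 + 2·7 = 28.
Step 3: Verify x_2² - 12·y_2² = 9409 - 9408 = 1 (should be 1). ✓

(x_1, y_1) = (7, 2); (x_2, y_2) = (97, 28).


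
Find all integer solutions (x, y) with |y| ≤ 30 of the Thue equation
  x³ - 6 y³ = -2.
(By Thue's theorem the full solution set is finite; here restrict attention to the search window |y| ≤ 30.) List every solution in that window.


The equation is x³ - 6y³ = -2. For fixed y, x³ = 6·y³ − 2, so a solution requires the RHS to be a perfect cube.
Strategy: iterate y from -30 to 30, compute RHS = 6·y³ − 2, and check whether it is a (positive or negative) perfect cube.
Check small values of y:
  y = 0: RHS = -2 is not a perfect cube.
  y = 1: RHS = 4 is not a perfect cube.
  y = -1: RHS = -8 = (-2)³ ⇒ x = -2 works.
  y = 2: RHS = 46 is not a perfect cube.
  y = -2: RHS = -50 is not a perfect cube.
  y = 3: RHS = 160 is not a perfect cube.
  y = -3: RHS = -164 is not a perfect cube.
Continuing the search up to |y| = 30 finds no further solutions beyond those listed.
Collected solutions: (-2, -1).

Solutions (with |y| ≤ 30): (-2, -1).
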